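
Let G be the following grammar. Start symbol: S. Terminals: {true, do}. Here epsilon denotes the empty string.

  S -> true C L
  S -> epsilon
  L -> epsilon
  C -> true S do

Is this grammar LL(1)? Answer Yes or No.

FIRST(S) = {epsilon, true}
FIRST(L) = {epsilon}
FIRST(C) = {true}
FOLLOW(S) = {$, do}
FOLLOW(L) = {$, do}
FOLLOW(C) = {$, do}
Each cell of M receives at most one production.

Yes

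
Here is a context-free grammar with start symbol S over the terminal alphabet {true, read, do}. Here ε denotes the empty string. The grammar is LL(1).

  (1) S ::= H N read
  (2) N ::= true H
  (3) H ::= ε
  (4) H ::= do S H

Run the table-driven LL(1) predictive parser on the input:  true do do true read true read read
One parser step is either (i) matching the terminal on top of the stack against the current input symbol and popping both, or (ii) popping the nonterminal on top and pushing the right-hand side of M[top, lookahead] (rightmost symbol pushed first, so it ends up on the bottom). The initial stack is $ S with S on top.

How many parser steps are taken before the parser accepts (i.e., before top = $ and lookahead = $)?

22

step 1: stack=$ S  input=true do do true read true read read $  — expand S ::= H N read
step 2: stack=$ read N H  input=true do do true read true read read $  — expand H ::= ε
step 3: stack=$ read N  input=true do do true read true read read $  — expand N ::= true H
step 4: stack=$ read H true  input=true do do true read true read read $  — match true
step 5: stack=$ read H  input=do do true read true read read $  — expand H ::= do S H
step 6: stack=$ read H S do  input=do do true read true read read $  — match do
step 7: stack=$ read H S  input=do true read true read read $  — expand S ::= H N read
step 8: stack=$ read H read N H  input=do true read true read read $  — expand H ::= do S H
step 9: stack=$ read H read N H S do  input=do true read true read read $  — match do
step 10: stack=$ read H read N H S  input=true read true read read $  — expand S ::= H N read
step 11: stack=$ read H read N H read N H  input=true read true read read $  — expand H ::= ε
step 12: stack=$ read H read N H read N  input=true read true read read $  — expand N ::= true H
step 13: stack=$ read H read N H read H true  input=true read true read read $  — match true
step 14: stack=$ read H read N H read H  input=read true read read $  — expand H ::= ε
step 15: stack=$ read H read N H read  input=read true read read $  — match read
step 16: stack=$ read H read N H  input=true read read $  — expand H ::= ε
step 17: stack=$ read H read N  input=true read read $  — expand N ::= true H
step 18: stack=$ read H read H true  input=true read read $  — match true
step 19: stack=$ read H read H  input=read read $  — expand H ::= ε
step 20: stack=$ read H read  input=read read $  — match read
step 21: stack=$ read H  input=read $  — expand H ::= ε
step 22: stack=$ read  input=read $  — match read
Accept reached after 22 steps.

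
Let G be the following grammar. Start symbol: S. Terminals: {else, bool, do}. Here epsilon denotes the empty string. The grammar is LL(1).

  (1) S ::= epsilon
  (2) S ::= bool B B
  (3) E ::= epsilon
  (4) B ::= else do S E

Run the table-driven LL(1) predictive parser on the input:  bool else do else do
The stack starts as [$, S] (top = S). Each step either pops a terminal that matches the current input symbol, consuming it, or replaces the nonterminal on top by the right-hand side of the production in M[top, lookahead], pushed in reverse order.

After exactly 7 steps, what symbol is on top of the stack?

B

     Stack            Input                   Action
  1  $ S              bool else do else do $  expand S ::= bool B B
  2  $ B B bool       bool else do else do $  match bool
  3  $ B B            else do else do $       expand B ::= else do S E
  4  $ B E S do else  else do else do $       match else
  5  $ B E S do       do else do $            match do
  6  $ B E S          else do $               expand S ::= epsilon
  7  $ B E            else do $               expand E ::= epsilon
Stack after step 7: $ B (top = B).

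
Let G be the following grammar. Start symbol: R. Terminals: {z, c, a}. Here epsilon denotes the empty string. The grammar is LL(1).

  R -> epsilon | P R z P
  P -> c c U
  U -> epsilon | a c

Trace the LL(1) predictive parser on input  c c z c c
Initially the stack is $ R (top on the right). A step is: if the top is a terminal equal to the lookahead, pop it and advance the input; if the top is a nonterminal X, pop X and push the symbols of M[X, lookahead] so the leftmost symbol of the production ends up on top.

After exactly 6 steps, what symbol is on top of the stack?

z

     Stack          Input        Action
  1  $ R            c c z c c $  expand R -> P R z P
  2  $ P z R P      c c z c c $  expand P -> c c U
  3  $ P z R U c c  c c z c c $  match c
  4  $ P z R U c    c z c c $    match c
  5  $ P z R U      z c c $      expand U -> epsilon
  6  $ P z R        z c c $      expand R -> epsilon
Stack after step 6: $ P z (top = z).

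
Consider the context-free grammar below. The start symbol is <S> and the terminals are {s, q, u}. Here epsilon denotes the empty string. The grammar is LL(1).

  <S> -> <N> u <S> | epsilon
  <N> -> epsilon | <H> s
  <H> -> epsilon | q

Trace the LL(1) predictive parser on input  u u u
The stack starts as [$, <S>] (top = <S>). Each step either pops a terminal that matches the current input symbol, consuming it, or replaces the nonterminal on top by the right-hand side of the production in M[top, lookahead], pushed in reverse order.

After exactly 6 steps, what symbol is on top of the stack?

<S>

     Stack        Input    Action
  1  $ <S>        u u u $  expand <S> -> <N> u <S>
  2  $ <S> u <N>  u u u $  expand <N> -> epsilon
  3  $ <S> u      u u u $  match u
  4  $ <S>        u u $    expand <S> -> <N> u <S>
  5  $ <S> u <N>  u u $    expand <N> -> epsilon
  6  $ <S> u      u u $    match u
Stack after step 6: $ <S> (top = <S>).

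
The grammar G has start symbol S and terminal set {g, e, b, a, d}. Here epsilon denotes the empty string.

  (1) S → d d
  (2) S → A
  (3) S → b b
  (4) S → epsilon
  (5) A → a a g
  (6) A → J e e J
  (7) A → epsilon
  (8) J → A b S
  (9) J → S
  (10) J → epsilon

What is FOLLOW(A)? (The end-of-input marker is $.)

FIRST(S) = {epsilon, a, b, d, e}  (via A)
FIRST(A) = {epsilon, a, b, d, e}  (via J e e J)
FIRST(J) = {epsilon, a, b, d, e}  (via A b S, S)
FOLLOW(S) includes $ since S is the start symbol.
FOLLOW(S): in J→A b S, the suffix after S is empty, so FOLLOW(S) ⊇ FOLLOW(J) = {$, b, e}; in J→S, the suffix after S is empty, so FOLLOW(S) ⊇ FOLLOW(J) = {$, b, e}. Thus FOLLOW(S) = {$, b, e}.
FOLLOW(A): in S→A, the suffix after A is empty, so FOLLOW(A) ⊇ FOLLOW(S) = {$, b, e}; in J→A b S, A is followed by b S with FIRST {b}. Thus FOLLOW(A) = {$, b, e}.
FOLLOW(J): in A→J e e J (occurrence 1), J is followed by e e J with FIRST {e}; in A→J e e J (occurrence 2), the suffix after J is empty, so FOLLOW(J) ⊇ FOLLOW(A) = {$, b, e}. Thus FOLLOW(J) = {$, b, e}.

{$, b, e}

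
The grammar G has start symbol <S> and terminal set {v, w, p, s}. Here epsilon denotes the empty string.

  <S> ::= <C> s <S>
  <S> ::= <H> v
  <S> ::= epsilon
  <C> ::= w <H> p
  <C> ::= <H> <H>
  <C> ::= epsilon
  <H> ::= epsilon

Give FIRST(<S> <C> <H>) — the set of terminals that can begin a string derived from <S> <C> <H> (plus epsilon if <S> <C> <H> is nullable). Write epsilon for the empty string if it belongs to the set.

FIRST(<H>): from <H>::=epsilon we get {epsilon}. So FIRST(<H>) = {epsilon}.
FIRST(<C>): from <C>::=w <H> p we get {w}; from <C>::=<H> <H> we get {epsilon}; from <C>::=epsilon we get {epsilon}. So FIRST(<C>) = {epsilon, w}.
FIRST(<S>): from <S>::=<C> s <S> we get {s, w}; from <S>::=<H> v we get {v}; from <S>::=epsilon we get {epsilon}. So FIRST(<S>) = {epsilon, s, v, w}.
FIRST(<S> <C> <H>): take FIRST of each symbol in turn, carrying on past any symbol whose FIRST contains epsilon; result {epsilon, s, v, w}.

{epsilon, s, v, w}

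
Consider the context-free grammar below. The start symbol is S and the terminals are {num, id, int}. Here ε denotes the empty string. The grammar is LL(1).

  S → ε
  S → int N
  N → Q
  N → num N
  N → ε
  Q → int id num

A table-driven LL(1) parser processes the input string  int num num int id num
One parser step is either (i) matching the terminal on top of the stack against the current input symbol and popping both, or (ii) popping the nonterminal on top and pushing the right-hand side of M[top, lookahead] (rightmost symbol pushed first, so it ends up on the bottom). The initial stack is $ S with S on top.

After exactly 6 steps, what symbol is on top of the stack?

step 1: stack=$ S  input=int num num int id num $  — expand S → int N
step 2: stack=$ N int  input=int num num int id num $  — match int
step 3: stack=$ N  input=num num int id num $  — expand N → num N
step 4: stack=$ N num  input=num num int id num $  — match num
step 5: stack=$ N  input=num int id num $  — expand N → num N
step 6: stack=$ N num  input=num int id num $  — match num
Stack after step 6: $ N (top = N).

N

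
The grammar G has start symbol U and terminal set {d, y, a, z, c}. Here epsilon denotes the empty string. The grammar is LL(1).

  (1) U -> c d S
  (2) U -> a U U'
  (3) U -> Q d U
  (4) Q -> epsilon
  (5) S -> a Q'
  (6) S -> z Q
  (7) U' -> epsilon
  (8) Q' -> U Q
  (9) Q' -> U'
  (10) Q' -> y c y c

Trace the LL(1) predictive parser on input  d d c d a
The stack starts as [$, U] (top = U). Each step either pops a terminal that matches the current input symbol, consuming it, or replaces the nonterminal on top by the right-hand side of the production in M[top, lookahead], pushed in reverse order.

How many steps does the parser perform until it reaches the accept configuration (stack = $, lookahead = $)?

13

      Stack    Input        Action
   1  $ U      d d c d a $  expand U -> Q d U
   2  $ U d Q  d d c d a $  expand Q -> epsilon
   3  $ U d    d d c d a $  match d
   4  $ U      d c d a $    expand U -> Q d U
   5  $ U d Q  d c d a $    expand Q -> epsilon
   6  $ U d    d c d a $    match d
   7  $ U      c d a $      expand U -> c d S
   8  $ S d c  c d a $      match c
   9  $ S d    d a $        match d
  10  $ S      a $          expand S -> a Q'
  11  $ Q' a   a $          match a
  12  $ Q'     $            expand Q' -> U'
  13  $ U'     $            expand U' -> epsilon
Accept reached after 13 steps.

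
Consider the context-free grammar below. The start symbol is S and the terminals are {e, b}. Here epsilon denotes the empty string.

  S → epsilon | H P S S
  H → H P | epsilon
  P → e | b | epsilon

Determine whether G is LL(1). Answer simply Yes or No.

No

FIRST(S) = {epsilon, b, e}
FIRST(H) = {epsilon, b, e}
FIRST(P) = {epsilon, b, e}
FOLLOW(S) = {$, b, e}
FOLLOW(H) = {$, b, e}
FOLLOW(P) = {$, b, e}
Cell M[H, $] receives both H → H P and H → epsilon — the grammar is not LL(1).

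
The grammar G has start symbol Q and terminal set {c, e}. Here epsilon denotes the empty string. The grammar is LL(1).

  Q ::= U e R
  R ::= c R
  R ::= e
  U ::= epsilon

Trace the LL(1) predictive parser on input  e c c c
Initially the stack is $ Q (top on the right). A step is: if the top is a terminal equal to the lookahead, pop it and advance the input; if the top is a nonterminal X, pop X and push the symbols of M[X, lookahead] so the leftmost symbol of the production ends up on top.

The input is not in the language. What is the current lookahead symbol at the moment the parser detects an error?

step 1: stack=$ Q  input=e c c c $  — expand Q ::= U e R
step 2: stack=$ R e U  input=e c c c $  — expand U ::= epsilon
step 3: stack=$ R e  input=e c c c $  — match e
step 4: stack=$ R  input=c c c $  — expand R ::= c R
step 5: stack=$ R c  input=c c c $  — match c
step 6: stack=$ R  input=c c $  — expand R ::= c R
step 7: stack=$ R c  input=c c $  — match c
step 8: stack=$ R  input=c $  — expand R ::= c R
step 9: stack=$ R c  input=c $  — match c
step 10: stack=$ R  input=$  — error: M[R, $] is empty

$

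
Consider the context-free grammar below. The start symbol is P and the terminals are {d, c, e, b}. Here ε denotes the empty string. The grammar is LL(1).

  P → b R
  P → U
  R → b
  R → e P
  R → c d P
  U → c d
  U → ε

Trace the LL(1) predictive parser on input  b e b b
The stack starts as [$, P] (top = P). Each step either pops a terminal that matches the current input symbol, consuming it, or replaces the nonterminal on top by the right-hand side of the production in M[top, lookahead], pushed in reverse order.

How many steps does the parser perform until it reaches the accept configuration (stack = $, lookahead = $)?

     Stack  Input      Action
  1  $ P    b e b b $  expand P → b R
  2  $ R b  b e b b $  match b
  3  $ R    e b b $    expand R → e P
  4  $ P e  e b b $    match e
  5  $ P    b b $      expand P → b R
  6  $ R b  b b $      match b
  7  $ R    b $        expand R → b
  8  $ b    b $        match b
Accept reached after 8 steps.

8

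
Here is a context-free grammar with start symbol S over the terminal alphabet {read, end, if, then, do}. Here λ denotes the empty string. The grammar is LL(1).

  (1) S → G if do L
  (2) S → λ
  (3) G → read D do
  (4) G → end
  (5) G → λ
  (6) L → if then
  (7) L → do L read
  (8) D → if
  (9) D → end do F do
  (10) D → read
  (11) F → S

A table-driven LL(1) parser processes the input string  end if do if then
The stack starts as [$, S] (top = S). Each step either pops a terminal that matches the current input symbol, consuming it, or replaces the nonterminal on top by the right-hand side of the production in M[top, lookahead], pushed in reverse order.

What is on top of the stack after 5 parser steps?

step 1: stack=$ S  input=end if do if then $  — expand S → G if do L
step 2: stack=$ L do if G  input=end if do if then $  — expand G → end
step 3: stack=$ L do if end  input=end if do if then $  — match end
step 4: stack=$ L do if  input=if do if then $  — match if
step 5: stack=$ L do  input=do if then $  — match do
Stack after step 5: $ L (top = L).

L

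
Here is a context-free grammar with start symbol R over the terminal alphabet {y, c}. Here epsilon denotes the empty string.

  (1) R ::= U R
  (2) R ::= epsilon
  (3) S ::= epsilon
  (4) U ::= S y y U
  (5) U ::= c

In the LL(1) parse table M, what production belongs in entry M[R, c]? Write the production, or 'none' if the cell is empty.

R ::= U R

FIRST(S) = {epsilon}
FIRST(U) = {c, y}  (via S y y U)
FIRST(R) = {epsilon, c, y}  (via U R)
FOLLOW(R) includes $ since R is the start symbol.
FOLLOW(R): in R::=U R, the suffix after R is empty (adds nothing new). Thus FOLLOW(R) = {$}.
For R ::= U R: FIRST(U R) = {c, y}, so it goes in M[R, t] for t ∈ {c, y}.
For R ::= epsilon: FIRST(epsilon) = {epsilon}, so it goes in M[R, t] for t ∈ {}; since epsilon ∈ FIRST, also for every t ∈ FOLLOW(R) = {$}.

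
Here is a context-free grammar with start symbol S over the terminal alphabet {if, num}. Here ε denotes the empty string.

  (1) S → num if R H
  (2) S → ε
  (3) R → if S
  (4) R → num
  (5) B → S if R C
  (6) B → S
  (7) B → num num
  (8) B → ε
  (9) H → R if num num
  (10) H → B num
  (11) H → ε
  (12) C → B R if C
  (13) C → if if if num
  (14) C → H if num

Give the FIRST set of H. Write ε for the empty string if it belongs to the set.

{ε, if, num}

FIRST(S) = {ε, num}
FIRST(R) = {if, num}
FIRST(B) = {ε, if, num}  (via S if R C, S)
FIRST(H) = {ε, if, num}  (via R if num num, B num)
FIRST(C) = {if, num}  (via B R if C, H if num)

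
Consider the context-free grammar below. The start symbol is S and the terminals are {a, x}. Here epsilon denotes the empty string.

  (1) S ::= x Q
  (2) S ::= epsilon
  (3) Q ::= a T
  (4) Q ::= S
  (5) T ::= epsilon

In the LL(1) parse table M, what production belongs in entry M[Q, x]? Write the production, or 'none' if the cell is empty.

FIRST(S) = {epsilon, x}
FIRST(T) = {epsilon}
FIRST(Q) = {epsilon, a, x}  (via S)
FOLLOW(S) includes $ since S is the start symbol.
FOLLOW(S): in Q::=S, the suffix after S is empty, so FOLLOW(S) ⊇ FOLLOW(Q) = {$}. Thus FOLLOW(S) = {$}.
FOLLOW(Q): in S::=x Q, the suffix after Q is empty, so FOLLOW(Q) ⊇ FOLLOW(S) = {$}. Thus FOLLOW(Q) = {$}.
For Q ::= a T: FIRST(a T) = {a}, so it goes in M[Q, t] for t ∈ {a}.
For Q ::= S: FIRST(S) = {epsilon, x}, so it goes in M[Q, t] for t ∈ {x}; since epsilon ∈ FIRST, also for every t ∈ FOLLOW(Q) = {$}.

Q ::= S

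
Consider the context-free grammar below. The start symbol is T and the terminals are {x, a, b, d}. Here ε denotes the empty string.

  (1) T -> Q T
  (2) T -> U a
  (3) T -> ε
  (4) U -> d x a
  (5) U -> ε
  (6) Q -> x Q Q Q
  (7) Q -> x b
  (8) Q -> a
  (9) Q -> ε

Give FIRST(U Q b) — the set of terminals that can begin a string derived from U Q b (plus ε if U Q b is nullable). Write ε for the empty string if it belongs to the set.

{a, b, d, x}

FIRST(U): from U->d x a we get {d}; from U->ε we get {ε}. So FIRST(U) = {ε, d}.
FIRST(Q): from Q->x Q Q Q we get {x}; from Q->x b we get {x}; from Q->a we get {a}; from Q->ε we get {ε}. So FIRST(Q) = {ε, a, x}.
FIRST(T): from T->Q T we get {ε, a, d, x}; from T->U a we get {a, d}; from T->ε we get {ε}. So FIRST(T) = {ε, a, d, x}.
FIRST(U Q b): take FIRST of each symbol in turn, carrying on past any symbol whose FIRST contains ε; result {a, b, d, x}.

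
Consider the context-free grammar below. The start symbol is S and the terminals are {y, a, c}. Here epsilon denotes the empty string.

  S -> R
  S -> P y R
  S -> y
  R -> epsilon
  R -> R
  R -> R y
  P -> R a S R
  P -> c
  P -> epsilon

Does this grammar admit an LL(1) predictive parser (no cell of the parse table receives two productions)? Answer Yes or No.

FIRST(S) = {epsilon, a, c, y}
FIRST(R) = {epsilon, y}
FIRST(P) = {epsilon, a, c, y}
FOLLOW(S) = {$, y}
FOLLOW(R) = {$, a, y}
FOLLOW(P) = {y}
Cell M[P, y] receives both P -> R a S R and P -> epsilon — the grammar is not LL(1).

No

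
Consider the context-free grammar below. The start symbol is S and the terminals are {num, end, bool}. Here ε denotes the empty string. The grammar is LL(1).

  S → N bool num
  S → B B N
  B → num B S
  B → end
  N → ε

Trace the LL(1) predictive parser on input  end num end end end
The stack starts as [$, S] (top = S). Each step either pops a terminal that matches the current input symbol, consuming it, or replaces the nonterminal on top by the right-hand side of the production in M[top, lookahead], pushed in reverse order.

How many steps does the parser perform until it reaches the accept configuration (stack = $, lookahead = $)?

14

step 1: stack=$ S  input=end num end end end $  — expand S → B B N
step 2: stack=$ N B B  input=end num end end end $  — expand B → end
step 3: stack=$ N B end  input=end num end end end $  — match end
step 4: stack=$ N B  input=num end end end $  — expand B → num B S
step 5: stack=$ N S B num  input=num end end end $  — match num
step 6: stack=$ N S B  input=end end end $  — expand B → end
step 7: stack=$ N S end  input=end end end $  — match end
step 8: stack=$ N S  input=end end $  — expand S → B B N
step 9: stack=$ N N B B  input=end end $  — expand B → end
step 10: stack=$ N N B end  input=end end $  — match end
step 11: stack=$ N N B  input=end $  — expand B → end
step 12: stack=$ N N end  input=end $  — match end
step 13: stack=$ N N  input=$  — expand N → ε
step 14: stack=$ N  input=$  — expand N → ε
Accept reached after 14 steps.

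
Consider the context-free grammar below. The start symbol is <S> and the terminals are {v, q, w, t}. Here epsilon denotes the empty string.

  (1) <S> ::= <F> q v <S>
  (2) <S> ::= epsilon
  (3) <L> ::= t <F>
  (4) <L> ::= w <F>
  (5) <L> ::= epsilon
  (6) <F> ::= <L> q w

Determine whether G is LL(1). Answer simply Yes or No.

FIRST(<S>) = {epsilon, q, t, w}
FIRST(<L>) = {epsilon, t, w}
FIRST(<F>) = {q, t, w}
FOLLOW(<S>) = {$}
FOLLOW(<L>) = {q}
FOLLOW(<F>) = {q}
Each cell of M receives at most one production.

Yes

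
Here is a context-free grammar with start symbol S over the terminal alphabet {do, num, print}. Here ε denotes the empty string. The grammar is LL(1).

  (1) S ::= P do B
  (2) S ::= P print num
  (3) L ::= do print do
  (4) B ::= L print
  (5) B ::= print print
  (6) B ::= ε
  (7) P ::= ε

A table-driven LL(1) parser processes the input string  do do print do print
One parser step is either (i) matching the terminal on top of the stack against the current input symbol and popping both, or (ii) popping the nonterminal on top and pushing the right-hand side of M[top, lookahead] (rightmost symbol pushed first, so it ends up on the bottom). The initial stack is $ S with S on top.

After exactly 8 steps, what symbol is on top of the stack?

     Stack                Input                   Action
  1  $ S                  do do print do print $  expand S ::= P do B
  2  $ B do P             do do print do print $  expand P ::= ε
  3  $ B do               do do print do print $  match do
  4  $ B                  do print do print $     expand B ::= L print
  5  $ print L            do print do print $     expand L ::= do print do
  6  $ print do print do  do print do print $     match do
  7  $ print do print     print do print $        match print
  8  $ print do           do print $              match do
Stack after step 8: $ print (top = print).

print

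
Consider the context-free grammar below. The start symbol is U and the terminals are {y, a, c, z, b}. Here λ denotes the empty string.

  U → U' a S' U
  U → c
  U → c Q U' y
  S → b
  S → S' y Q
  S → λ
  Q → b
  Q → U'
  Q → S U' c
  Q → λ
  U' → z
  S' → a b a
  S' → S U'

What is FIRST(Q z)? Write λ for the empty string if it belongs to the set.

FIRST(U'): from U'→z we get {z}. So FIRST(U') = {z}.
FIRST(U): from U→U' a S' U we get {z}; from U→c we get {c}; from U→c Q U' y we get {c}. So FIRST(U) = {c, z}.
FIRST(S): from S→b we get {b}; from S→S' y Q we get {a, b, z}; from S→λ we get {λ}. So FIRST(S) = {λ, a, b, z}.
FIRST(Q): from Q→b we get {b}; from Q→U' we get {z}; from Q→S U' c we get {a, b, z}; from Q→λ we get {λ}. So FIRST(Q) = {λ, a, b, z}.
FIRST(S'): from S'→a b a we get {a}; from S'→S U' we get {a, b, z}. So FIRST(S') = {a, b, z}.
FIRST(Q z): take FIRST of each symbol in turn, carrying on past any symbol whose FIRST contains λ; result {a, b, z}.

{a, b, z}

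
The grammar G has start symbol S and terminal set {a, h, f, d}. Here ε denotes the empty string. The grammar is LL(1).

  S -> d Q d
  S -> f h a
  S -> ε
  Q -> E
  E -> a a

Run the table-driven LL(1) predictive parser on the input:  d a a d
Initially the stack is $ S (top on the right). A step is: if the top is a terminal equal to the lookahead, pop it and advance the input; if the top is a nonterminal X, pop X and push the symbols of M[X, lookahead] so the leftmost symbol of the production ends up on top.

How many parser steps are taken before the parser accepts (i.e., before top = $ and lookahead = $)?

step 1: stack=$ S  input=d a a d $  — expand S -> d Q d
step 2: stack=$ d Q d  input=d a a d $  — match d
step 3: stack=$ d Q  input=a a d $  — expand Q -> E
step 4: stack=$ d E  input=a a d $  — expand E -> a a
step 5: stack=$ d a a  input=a a d $  — match a
step 6: stack=$ d a  input=a d $  — match a
step 7: stack=$ d  input=d $  — match d
Accept reached after 7 steps.

7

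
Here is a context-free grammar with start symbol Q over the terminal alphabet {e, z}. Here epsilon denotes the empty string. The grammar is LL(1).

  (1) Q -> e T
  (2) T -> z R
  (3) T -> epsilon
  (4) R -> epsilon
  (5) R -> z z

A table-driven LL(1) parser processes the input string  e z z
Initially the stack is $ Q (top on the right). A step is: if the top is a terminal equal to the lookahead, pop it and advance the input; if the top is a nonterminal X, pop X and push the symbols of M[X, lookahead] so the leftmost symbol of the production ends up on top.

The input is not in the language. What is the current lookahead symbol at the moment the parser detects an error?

$

step 1: stack=$ Q  input=e z z $  — expand Q -> e T
step 2: stack=$ T e  input=e z z $  — match e
step 3: stack=$ T  input=z z $  — expand T -> z R
step 4: stack=$ R z  input=z z $  — match z
step 5: stack=$ R  input=z $  — expand R -> z z
step 6: stack=$ z z  input=z $  — match z
step 7: stack=$ z  input=$  — error: top is terminal z but lookahead is $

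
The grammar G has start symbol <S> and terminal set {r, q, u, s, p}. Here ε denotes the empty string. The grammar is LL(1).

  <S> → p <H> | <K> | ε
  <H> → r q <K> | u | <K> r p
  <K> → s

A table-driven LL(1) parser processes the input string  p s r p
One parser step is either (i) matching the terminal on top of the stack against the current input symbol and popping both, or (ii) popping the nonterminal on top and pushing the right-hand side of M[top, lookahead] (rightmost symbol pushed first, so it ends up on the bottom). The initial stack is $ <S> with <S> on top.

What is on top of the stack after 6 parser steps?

step 1: stack=$ <S>  input=p s r p $  — expand <S> → p <H>
step 2: stack=$ <H> p  input=p s r p $  — match p
step 3: stack=$ <H>  input=s r p $  — expand <H> → <K> r p
step 4: stack=$ p r <K>  input=s r p $  — expand <K> → s
step 5: stack=$ p r s  input=s r p $  — match s
step 6: stack=$ p r  input=r p $  — match r
Stack after step 6: $ p (top = p).

p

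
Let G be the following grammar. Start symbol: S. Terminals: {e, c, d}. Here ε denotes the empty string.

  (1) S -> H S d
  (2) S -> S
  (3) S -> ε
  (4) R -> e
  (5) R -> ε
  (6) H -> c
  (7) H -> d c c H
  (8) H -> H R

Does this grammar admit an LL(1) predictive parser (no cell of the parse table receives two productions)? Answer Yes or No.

No

FIRST(S) = {ε, c, d}
FIRST(R) = {ε, e}
FIRST(H) = {c, d}
FOLLOW(S) = {$, d}
FOLLOW(R) = {c, d, e}
FOLLOW(H) = {c, d, e}
Cell M[H, c] receives both H -> c and H -> H R — the grammar is not LL(1).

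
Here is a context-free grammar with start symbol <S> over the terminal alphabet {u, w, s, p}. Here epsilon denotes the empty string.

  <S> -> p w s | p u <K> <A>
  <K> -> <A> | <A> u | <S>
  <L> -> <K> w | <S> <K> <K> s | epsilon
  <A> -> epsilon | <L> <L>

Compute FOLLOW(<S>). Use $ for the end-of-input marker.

FIRST(<S>): from <S>->p w s we get {p}; from <S>->p u <K> <A> we get {p}. So FIRST(<S>) = {p}.
FIRST(<K>): from <K>-><A> we get {epsilon, p, u, w}; from <K>-><A> u we get {p, u, w}; from <K>-><S> we get {p}. So FIRST(<K>) = {epsilon, p, u, w}.
FIRST(<L>): from <L>-><K> w we get {p, u, w}; from <L>-><S> <K> <K> s we get {p}; from <L>->epsilon we get {epsilon}. So FIRST(<L>) = {epsilon, p, u, w}.
FIRST(<A>): from <A>->epsilon we get {epsilon}; from <A>-><L> <L> we get {epsilon, p, u, w}. So FIRST(<A>) = {epsilon, p, u, w}.
FOLLOW(<S>) includes $ since <S> is the start symbol.
FOLLOW(<S>): in <K>-><S>, the suffix after <S> is empty, so FOLLOW(<S>) ⊇ FOLLOW(<K>) = {$, p, s, u, w}; in <L>-><S> <K> <K> s, <S> is followed by <K> <K> s with FIRST {p, s, u, w}. Thus FOLLOW(<S>) = {$, p, s, u, w}.
FOLLOW(<K>): in <S>->p u <K> <A>, <K> is followed by <A> with FIRST {epsilon, p, u, w}; in <S>->p u <K> <A>, the suffix after <K> is nullable, so FOLLOW(<K>) ⊇ FOLLOW(<S>) = {$, p, s, u, w}; in <L>-><K> w, <K> is followed by w with FIRST {w}; in <L>-><S> <K> <K> s (occurrence 1), <K> is followed by <K> s with FIRST {p, s, u, w}; in <L>-><S> <K> <K> s (occurrence 2), <K> is followed by s with FIRST {s}. Thus FOLLOW(<K>) = {$, p, s, u, w}.
FOLLOW(<A>): in <S>->p u <K> <A>, the suffix after <A> is empty, so FOLLOW(<A>) ⊇ FOLLOW(<S>) = {$, p, s, u, w}; in <K>-><A>, the suffix after <A> is empty, so FOLLOW(<A>) ⊇ FOLLOW(<K>) = {$, p, s, u, w}; in <K>-><A> u, <A> is followed by u with FIRST {u}. Thus FOLLOW(<A>) = {$, p, s, u, w}.
FOLLOW(<L>): in <A>-><L> <L> (occurrence 1), <L> is followed by <L> with FIRST {epsilon, p, u, w}; in <A>-><L> <L> (occurrence 1), the suffix after <L> is nullable, so FOLLOW(<L>) ⊇ FOLLOW(<A>) = {$, p, s, u, w}; in <A>-><L> <L> (occurrence 2), the suffix after <L> is empty, so FOLLOW(<L>) ⊇ FOLLOW(<A>) = {$, p, s, u, w}. Thus FOLLOW(<L>) = {$, p, s, u, w}.

{$, p, s, u, w}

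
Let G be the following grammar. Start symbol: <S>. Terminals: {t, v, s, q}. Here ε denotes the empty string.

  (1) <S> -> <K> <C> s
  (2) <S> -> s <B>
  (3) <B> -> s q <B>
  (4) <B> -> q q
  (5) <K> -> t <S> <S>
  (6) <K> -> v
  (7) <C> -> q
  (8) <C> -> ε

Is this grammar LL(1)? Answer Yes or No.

Yes

FIRST(<S>) = {s, t, v}
FIRST(<B>) = {q, s}
FIRST(<K>) = {t, v}
FIRST(<C>) = {ε, q}
FOLLOW(<S>) = {$, q, s, t, v}
FOLLOW(<B>) = {$, q, s, t, v}
FOLLOW(<K>) = {q, s}
FOLLOW(<C>) = {s}
Each cell of M receives at most one production.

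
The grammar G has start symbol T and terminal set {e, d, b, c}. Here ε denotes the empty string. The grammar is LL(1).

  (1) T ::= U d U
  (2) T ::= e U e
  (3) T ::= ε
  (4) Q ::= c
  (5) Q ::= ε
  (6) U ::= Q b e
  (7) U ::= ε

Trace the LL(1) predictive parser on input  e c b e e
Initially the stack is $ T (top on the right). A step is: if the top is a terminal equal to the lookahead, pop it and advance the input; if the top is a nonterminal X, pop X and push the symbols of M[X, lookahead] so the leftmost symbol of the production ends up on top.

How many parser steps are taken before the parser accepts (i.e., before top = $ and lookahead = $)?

     Stack      Input        Action
  1  $ T        e c b e e $  expand T ::= e U e
  2  $ e U e    e c b e e $  match e
  3  $ e U      c b e e $    expand U ::= Q b e
  4  $ e e b Q  c b e e $    expand Q ::= c
  5  $ e e b c  c b e e $    match c
  6  $ e e b    b e e $      match b
  7  $ e e      e e $        match e
  8  $ e        e $          match e
Accept reached after 8 steps.

8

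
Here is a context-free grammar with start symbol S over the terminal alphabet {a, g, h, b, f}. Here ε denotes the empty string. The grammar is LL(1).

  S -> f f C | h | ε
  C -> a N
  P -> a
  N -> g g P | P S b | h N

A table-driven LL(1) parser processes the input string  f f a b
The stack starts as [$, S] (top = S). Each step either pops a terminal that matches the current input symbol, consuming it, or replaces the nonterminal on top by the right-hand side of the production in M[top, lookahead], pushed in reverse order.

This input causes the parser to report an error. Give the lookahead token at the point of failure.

     Stack    Input      Action
  1  $ S      f f a b $  expand S -> f f C
  2  $ C f f  f f a b $  match f
  3  $ C f    f a b $    match f
  4  $ C      a b $      expand C -> a N
  5  $ N a    a b $      match a
  6  $ N      b $        error: M[N, b] is empty

b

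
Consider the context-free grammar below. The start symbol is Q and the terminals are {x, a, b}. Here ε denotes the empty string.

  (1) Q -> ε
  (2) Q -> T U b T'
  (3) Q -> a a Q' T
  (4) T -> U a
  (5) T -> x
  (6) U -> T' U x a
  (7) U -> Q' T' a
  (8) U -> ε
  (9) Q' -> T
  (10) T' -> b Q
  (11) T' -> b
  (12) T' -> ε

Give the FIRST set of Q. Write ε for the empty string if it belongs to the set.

{ε, a, b, x}

FIRST(T'): from T'->b Q we get {b}; from T'->b we get {b}; from T'->ε we get {ε}. So FIRST(T') = {ε, b}.
FIRST(Q): from Q->ε we get {ε}; from Q->T U b T' we get {a, b, x}; from Q->a a Q' T we get {a}. So FIRST(Q) = {ε, a, b, x}.
FIRST(T): from T->U a we get {a, b, x}; from T->x we get {x}. So FIRST(T) = {a, b, x}.
FIRST(Q'): from Q'->T we get {a, b, x}. So FIRST(Q') = {a, b, x}.
FIRST(U): from U->T' U x a we get {a, b, x}; from U->Q' T' a we get {a, b, x}; from U->ε we get {ε}. So FIRST(U) = {ε, a, b, x}.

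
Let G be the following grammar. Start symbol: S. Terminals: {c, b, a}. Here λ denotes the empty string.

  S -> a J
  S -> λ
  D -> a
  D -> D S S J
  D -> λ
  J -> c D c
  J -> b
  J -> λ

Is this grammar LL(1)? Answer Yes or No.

FIRST(S) = {λ, a}
FIRST(D) = {λ, a, b, c}
FIRST(J) = {λ, b, c}
FOLLOW(S) = {$, a, b, c}
FOLLOW(D) = {a, b, c}
FOLLOW(J) = {$, a, b, c}
Cell M[D, a] receives both D -> a and D -> D S S J and D -> λ — the grammar is not LL(1).

No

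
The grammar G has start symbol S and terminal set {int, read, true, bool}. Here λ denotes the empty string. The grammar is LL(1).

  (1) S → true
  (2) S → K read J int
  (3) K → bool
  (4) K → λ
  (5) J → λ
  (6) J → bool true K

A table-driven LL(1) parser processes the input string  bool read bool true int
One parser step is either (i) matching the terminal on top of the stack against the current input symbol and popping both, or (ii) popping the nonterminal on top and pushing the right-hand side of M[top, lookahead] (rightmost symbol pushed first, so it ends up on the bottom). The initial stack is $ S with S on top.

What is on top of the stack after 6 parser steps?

     Stack              Input                      Action
  1  $ S                bool read bool true int $  expand S → K read J int
  2  $ int J read K     bool read bool true int $  expand K → bool
  3  $ int J read bool  bool read bool true int $  match bool
  4  $ int J read       read bool true int $       match read
  5  $ int J            bool true int $            expand J → bool true K
  6  $ int K true bool  bool true int $            match bool
Stack after step 6: $ int K true (top = true).

true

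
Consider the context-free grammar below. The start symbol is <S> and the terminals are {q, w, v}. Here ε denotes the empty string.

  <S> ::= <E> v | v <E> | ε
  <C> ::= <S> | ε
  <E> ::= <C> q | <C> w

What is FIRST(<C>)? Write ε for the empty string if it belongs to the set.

FIRST(<S>) = {ε, q, v, w}  (via <E> v)
FIRST(<C>) = {ε, q, v, w}  (via <S>)
FIRST(<E>) = {q, v, w}  (via <C> q, <C> w)

{ε, q, v, w}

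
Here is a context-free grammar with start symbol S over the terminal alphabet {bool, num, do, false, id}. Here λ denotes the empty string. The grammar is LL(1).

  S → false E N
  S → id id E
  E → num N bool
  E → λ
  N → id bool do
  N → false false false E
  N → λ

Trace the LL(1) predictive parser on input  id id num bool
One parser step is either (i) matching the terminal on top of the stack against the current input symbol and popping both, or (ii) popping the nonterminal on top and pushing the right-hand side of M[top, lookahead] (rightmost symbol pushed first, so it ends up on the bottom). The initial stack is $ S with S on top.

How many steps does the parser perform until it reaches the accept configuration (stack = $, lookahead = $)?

7

step 1: stack=$ S  input=id id num bool $  — expand S → id id E
step 2: stack=$ E id id  input=id id num bool $  — match id
step 3: stack=$ E id  input=id num bool $  — match id
step 4: stack=$ E  input=num bool $  — expand E → num N bool
step 5: stack=$ bool N num  input=num bool $  — match num
step 6: stack=$ bool N  input=bool $  — expand N → λ
step 7: stack=$ bool  input=bool $  — match bool
Accept reached after 7 steps.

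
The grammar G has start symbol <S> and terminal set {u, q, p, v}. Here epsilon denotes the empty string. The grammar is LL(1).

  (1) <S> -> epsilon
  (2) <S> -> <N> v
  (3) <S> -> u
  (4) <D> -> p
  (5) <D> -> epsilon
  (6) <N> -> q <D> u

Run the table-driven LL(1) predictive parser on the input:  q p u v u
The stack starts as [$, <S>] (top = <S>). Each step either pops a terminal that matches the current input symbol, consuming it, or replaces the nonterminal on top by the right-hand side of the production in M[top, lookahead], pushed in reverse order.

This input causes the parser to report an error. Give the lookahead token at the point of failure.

u

step 1: stack=$ <S>  input=q p u v u $  — expand <S> -> <N> v
step 2: stack=$ v <N>  input=q p u v u $  — expand <N> -> q <D> u
step 3: stack=$ v u <D> q  input=q p u v u $  — match q
step 4: stack=$ v u <D>  input=p u v u $  — expand <D> -> p
step 5: stack=$ v u p  input=p u v u $  — match p
step 6: stack=$ v u  input=u v u $  — match u
step 7: stack=$ v  input=v u $  — match v
step 8: stack=$  input=u $  — error: stack empty but input remains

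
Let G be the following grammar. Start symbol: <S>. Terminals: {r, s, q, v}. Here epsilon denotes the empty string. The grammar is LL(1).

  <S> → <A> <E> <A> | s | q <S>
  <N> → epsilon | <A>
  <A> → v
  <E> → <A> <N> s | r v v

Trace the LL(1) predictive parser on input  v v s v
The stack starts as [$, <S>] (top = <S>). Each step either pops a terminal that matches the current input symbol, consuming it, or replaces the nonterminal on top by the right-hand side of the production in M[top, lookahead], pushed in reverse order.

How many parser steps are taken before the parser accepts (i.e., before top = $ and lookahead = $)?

10

      Stack            Input      Action
   1  $ <S>            v v s v $  expand <S> → <A> <E> <A>
   2  $ <A> <E> <A>    v v s v $  expand <A> → v
   3  $ <A> <E> v      v v s v $  match v
   4  $ <A> <E>        v s v $    expand <E> → <A> <N> s
   5  $ <A> s <N> <A>  v s v $    expand <A> → v
   6  $ <A> s <N> v    v s v $    match v
   7  $ <A> s <N>      s v $      expand <N> → epsilon
   8  $ <A> s          s v $      match s
   9  $ <A>            v $        expand <A> → v
  10  $ v              v $        match v
Accept reached after 10 steps.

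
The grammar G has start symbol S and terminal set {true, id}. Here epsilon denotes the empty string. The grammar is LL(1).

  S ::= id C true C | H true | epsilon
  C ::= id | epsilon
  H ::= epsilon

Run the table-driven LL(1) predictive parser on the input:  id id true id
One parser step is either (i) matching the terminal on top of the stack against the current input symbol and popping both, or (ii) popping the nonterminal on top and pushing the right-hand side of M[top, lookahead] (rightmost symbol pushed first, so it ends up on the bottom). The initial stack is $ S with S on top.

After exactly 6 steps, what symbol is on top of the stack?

id

step 1: stack=$ S  input=id id true id $  — expand S ::= id C true C
step 2: stack=$ C true C id  input=id id true id $  — match id
step 3: stack=$ C true C  input=id true id $  — expand C ::= id
step 4: stack=$ C true id  input=id true id $  — match id
step 5: stack=$ C true  input=true id $  — match true
step 6: stack=$ C  input=id $  — expand C ::= id
Stack after step 6: $ id (top = id).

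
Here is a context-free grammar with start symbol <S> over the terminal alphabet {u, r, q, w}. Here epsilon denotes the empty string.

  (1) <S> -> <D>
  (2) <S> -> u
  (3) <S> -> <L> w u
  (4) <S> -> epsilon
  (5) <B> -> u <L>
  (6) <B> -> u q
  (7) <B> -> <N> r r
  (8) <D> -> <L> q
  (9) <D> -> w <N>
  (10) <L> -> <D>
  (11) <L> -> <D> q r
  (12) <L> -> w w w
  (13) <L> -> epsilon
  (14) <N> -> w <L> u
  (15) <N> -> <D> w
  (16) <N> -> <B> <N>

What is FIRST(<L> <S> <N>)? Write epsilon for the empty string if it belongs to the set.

{q, u, w}

FIRST(<S>): from <S>-><D> we get {q, w}; from <S>->u we get {u}; from <S>-><L> w u we get {q, w}; from <S>->epsilon we get {epsilon}. So FIRST(<S>) = {epsilon, q, u, w}.
FIRST(<B>): from <B>->u <L> we get {u}; from <B>->u q we get {u}; from <B>-><N> r r we get {q, u, w}. So FIRST(<B>) = {q, u, w}.
FIRST(<D>): from <D>-><L> q we get {q, w}; from <D>->w <N> we get {w}. So FIRST(<D>) = {q, w}.
FIRST(<L>): from <L>-><D> we get {q, w}; from <L>-><D> q r we get {q, w}; from <L>->w w w we get {w}; from <L>->epsilon we get {epsilon}. So FIRST(<L>) = {epsilon, q, w}.
FIRST(<N>): from <N>->w <L> u we get {w}; from <N>-><D> w we get {q, w}; from <N>-><B> <N> we get {q, u, w}. So FIRST(<N>) = {q, u, w}.
FIRST(<L> <S> <N>): take FIRST of each symbol in turn, carrying on past any symbol whose FIRST contains epsilon; result {q, u, w}.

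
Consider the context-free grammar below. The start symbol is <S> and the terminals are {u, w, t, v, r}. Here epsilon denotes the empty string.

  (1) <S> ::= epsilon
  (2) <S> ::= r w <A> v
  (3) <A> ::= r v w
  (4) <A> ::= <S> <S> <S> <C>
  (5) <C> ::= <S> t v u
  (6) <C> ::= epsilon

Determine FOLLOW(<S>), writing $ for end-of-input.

FIRST(<S>) = {epsilon, r}
FIRST(<C>) = {epsilon, r, t}  (via <S> t v u)
FIRST(<A>) = {epsilon, r, t}  (via <S> <S> <S> <C>)
FOLLOW(<S>) includes $ since <S> is the start symbol.
FOLLOW(<A>): in <S>::=r w <A> v, <A> is followed by v with FIRST {v}. Thus FOLLOW(<A>) = {v}.
FOLLOW(<S>): in <A>::=<S> <S> <S> <C> (occurrence 1), <S> is followed by <S> <S> <C> with FIRST {epsilon, r, t}; in <A>::=<S> <S> <S> <C> (occurrence 1), the suffix after <S> is nullable, so FOLLOW(<S>) ⊇ FOLLOW(<A>) = {v}; in <A>::=<S> <S> <S> <C> (occurrence 2), <S> is followed by <S> <C> with FIRST {epsilon, r, t}; in <A>::=<S> <S> <S> <C> (occurrence 2), the suffix after <S> is nullable, so FOLLOW(<S>) ⊇ FOLLOW(<A>) = {v}; in <A>::=<S> <S> <S> <C> (occurrence 3), <S> is followed by <C> with FIRST {epsilon, r, t}; in <A>::=<S> <S> <S> <C> (occurrence 3), the suffix after <S> is nullable, so FOLLOW(<S>) ⊇ FOLLOW(<A>) = {v}; in <C>::=<S> t v u, <S> is followed by t v u with FIRST {t}. Thus FOLLOW(<S>) = {$, r, t, v}.
FOLLOW(<C>): in <A>::=<S> <S> <S> <C>, the suffix after <C> is empty, so FOLLOW(<C>) ⊇ FOLLOW(<A>) = {v}. Thus FOLLOW(<C>) = {v}.

{$, r, t, v}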